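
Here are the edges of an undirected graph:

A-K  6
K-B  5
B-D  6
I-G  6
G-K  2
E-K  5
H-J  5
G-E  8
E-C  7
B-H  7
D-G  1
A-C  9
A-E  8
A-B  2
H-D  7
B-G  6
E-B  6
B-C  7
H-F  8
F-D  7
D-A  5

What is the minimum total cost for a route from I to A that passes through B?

14

Shortest I→B: I–G–B = 12
Best B to A: B–A costing 2
Total via B: 12 + 2 = 14.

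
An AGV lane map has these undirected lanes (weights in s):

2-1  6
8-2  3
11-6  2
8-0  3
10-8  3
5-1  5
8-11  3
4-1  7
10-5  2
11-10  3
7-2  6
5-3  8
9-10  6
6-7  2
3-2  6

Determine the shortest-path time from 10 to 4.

14 s

Settle nodes by increasing distance from 10:
10: 0
5: 2  (via 10)
8: 3  (via 10)
11: 3  (via 10)
6: 5  (via 11)
0: 6  (via 8)
2: 6  (via 8)
9: 6  (via 10)
1: 7  (via 5)
7: 7  (via 6)
3: 10  (via 5)
4: 14  (via 1)
Shortest route: 10 → 5 → 1 → 4 = 14 s.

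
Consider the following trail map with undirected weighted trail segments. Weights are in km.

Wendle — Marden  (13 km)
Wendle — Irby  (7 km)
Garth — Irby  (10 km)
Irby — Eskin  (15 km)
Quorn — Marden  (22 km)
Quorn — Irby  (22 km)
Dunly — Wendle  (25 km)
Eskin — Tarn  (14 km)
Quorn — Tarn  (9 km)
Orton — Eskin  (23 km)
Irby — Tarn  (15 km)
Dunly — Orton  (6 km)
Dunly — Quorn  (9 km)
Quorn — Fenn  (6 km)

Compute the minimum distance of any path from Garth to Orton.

Settle nodes by increasing distance from Garth:
Garth: 0
Irby: 10  (via Garth)
Wendle: 17  (via Irby)
Eskin: 25  (via Irby)
Tarn: 25  (via Irby)
Marden: 30  (via Wendle)
Quorn: 32  (via Irby)
Fenn: 38  (via Quorn)
Dunly: 41  (via Quorn)
Orton: 47  (via Dunly)
Shortest route: Garth–Irby–Quorn–Dunly–Orton = 47 km.

47 km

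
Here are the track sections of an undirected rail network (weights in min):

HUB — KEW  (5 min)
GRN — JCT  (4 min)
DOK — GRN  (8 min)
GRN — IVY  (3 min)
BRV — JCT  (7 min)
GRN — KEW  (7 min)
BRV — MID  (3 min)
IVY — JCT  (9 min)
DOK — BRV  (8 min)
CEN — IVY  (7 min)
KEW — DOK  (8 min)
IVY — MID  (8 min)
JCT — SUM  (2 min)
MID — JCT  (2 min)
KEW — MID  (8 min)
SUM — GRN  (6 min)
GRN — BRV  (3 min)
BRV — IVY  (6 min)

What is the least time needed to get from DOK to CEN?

Running Dijkstra from DOK:
DOK: 0
BRV: 8  (via DOK)
GRN: 8  (via DOK)
KEW: 8  (via DOK)
IVY: 11  (via GRN)
MID: 11  (via BRV)
JCT: 12  (via GRN)
HUB: 13  (via KEW)
SUM: 14  (via GRN)
CEN: 18  (via IVY)
Shortest route: DOK–GRN–IVY–CEN = 18 min.

18 min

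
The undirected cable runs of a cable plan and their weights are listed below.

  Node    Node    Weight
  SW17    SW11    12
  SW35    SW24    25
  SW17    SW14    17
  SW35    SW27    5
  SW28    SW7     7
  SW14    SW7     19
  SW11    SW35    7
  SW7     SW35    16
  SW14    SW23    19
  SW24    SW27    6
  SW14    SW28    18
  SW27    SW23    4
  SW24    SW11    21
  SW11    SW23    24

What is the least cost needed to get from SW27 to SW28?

28

Shortest distances from SW27:
SW27: 0
SW23: 4  (via SW27)
SW35: 5  (via SW27)
SW24: 6  (via SW27)
SW11: 12  (via SW35)
SW7: 21  (via SW35)
SW14: 23  (via SW23)
SW17: 24  (via SW11)
SW28: 28  (via SW7)
Shortest route: SW27 → SW35 → SW7 → SW28 = 28.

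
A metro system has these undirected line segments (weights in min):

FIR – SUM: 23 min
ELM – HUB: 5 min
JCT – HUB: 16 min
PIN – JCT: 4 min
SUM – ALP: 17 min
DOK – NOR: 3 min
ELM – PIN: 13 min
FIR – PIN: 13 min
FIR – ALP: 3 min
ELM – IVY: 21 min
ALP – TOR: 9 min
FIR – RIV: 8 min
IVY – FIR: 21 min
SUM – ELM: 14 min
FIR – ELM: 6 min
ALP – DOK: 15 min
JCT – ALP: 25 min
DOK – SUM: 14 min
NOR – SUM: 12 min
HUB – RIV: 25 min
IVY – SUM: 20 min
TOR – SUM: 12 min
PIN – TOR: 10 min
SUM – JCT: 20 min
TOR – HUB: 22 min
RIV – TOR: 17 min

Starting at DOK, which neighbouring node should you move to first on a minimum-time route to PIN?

ALP

Compare a few routes:
DOK - ALP - TOR - PIN: 15+9+10 = 34
DOK - SUM - TOR - PIN: 14+12+10 = 36
DOK - ALP - FIR - PIN: 15+3+13 = 31
DOK - NOR - SUM - TOR - PIN: 3+12+12+10 = 37
Cheapest is DOK - ALP - FIR - PIN at 31 min.
So from DOK the first move is to ALP.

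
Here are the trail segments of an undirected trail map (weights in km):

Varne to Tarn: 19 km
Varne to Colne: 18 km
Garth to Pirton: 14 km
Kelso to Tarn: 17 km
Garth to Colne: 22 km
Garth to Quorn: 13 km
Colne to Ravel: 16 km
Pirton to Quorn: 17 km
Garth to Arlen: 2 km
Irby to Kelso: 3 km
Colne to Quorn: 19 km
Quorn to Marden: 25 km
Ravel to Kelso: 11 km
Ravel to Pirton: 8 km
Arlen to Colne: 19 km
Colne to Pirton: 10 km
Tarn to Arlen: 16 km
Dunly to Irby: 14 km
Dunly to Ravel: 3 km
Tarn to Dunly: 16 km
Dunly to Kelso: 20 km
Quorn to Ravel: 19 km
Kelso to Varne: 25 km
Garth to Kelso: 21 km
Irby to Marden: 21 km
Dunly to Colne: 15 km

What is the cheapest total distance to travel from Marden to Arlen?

40 km

Candidate routes:
Marden–Irby–Kelso–Tarn–Arlen: 21+3+17+16 = 57
Marden–Irby–Kelso–Garth–Arlen: 21+3+21+2 = 47
Marden–Quorn–Garth–Arlen: 25+13+2 = 40
Cheapest is Marden–Quorn–Garth–Arlen at 40 km.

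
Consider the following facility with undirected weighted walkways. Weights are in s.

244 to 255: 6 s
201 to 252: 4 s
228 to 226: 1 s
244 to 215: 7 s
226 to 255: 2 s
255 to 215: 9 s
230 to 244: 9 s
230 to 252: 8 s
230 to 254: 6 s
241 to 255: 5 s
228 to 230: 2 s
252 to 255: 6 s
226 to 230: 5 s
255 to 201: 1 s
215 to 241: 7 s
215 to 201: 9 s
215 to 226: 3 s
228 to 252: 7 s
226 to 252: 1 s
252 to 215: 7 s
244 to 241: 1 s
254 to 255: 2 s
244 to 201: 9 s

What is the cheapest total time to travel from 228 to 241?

8 s

Enumerating some paths:
228–226–255–244–241: 1+2+6+1 = 10
228–226–255–241: 1+2+5 = 8
228–226–215–241: 1+3+7 = 11
The minimum is 8 s via 228–226–255–241.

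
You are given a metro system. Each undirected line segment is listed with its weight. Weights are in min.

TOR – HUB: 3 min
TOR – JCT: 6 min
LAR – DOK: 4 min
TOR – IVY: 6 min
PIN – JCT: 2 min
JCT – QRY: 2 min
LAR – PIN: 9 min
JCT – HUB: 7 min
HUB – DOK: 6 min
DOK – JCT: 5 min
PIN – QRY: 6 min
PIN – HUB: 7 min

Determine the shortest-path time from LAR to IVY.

Settle nodes by increasing distance from LAR:
LAR: 0
DOK: 4  (via LAR)
PIN: 9  (via LAR)
JCT: 9  (via DOK)
HUB: 10  (via DOK)
QRY: 11  (via JCT)
TOR: 13  (via HUB)
IVY: 19  (via TOR)
Shortest route: LAR → DOK → HUB → TOR → IVY = 19 min.

19 min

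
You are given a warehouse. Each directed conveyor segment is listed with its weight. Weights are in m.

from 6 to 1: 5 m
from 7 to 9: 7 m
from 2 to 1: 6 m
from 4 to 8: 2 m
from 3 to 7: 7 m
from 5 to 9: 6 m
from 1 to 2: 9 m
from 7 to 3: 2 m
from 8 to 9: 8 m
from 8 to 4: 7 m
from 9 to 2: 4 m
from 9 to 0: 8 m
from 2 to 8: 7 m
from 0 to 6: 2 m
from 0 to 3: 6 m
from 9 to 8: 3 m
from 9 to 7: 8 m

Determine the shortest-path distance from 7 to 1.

17 m

Shortest distances from 7:
7: 0
3: 2  (via 7)
9: 7  (via 7)
8: 10  (via 9)
2: 11  (via 9)
0: 15  (via 9)
1: 17  (via 2)
Shortest route: 7–9–2–1 = 17 m.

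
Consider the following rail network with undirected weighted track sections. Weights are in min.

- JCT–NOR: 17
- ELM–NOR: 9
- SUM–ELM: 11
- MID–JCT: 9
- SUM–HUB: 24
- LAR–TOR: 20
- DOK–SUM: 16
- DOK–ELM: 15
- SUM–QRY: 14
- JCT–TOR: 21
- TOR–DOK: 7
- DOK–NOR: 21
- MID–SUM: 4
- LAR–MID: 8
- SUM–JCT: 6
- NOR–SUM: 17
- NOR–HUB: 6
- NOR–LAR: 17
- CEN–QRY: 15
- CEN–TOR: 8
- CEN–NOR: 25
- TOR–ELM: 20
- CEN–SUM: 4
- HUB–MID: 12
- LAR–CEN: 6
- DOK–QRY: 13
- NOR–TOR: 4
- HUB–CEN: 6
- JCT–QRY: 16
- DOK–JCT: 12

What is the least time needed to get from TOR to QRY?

Compare a few routes:
TOR–CEN–QRY: 8+15 = 23
TOR–DOK–QRY: 7+13 = 20
Cheapest is TOR–DOK–QRY at 20 min.

20 min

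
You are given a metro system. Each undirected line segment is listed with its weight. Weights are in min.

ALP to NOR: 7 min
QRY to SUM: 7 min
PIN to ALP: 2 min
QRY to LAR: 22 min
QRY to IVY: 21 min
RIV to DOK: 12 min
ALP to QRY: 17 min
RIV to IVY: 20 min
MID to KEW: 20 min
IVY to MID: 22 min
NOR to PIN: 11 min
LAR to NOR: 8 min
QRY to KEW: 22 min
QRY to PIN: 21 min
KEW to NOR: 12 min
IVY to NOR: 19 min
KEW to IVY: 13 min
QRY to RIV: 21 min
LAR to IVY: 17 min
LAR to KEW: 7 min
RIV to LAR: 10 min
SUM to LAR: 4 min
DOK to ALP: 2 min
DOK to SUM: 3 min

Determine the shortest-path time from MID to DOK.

Candidate routes:
MID - KEW - NOR - ALP - DOK: 20+12+7+2 = 41
MID - KEW - LAR - NOR - ALP - DOK: 20+7+8+7+2 = 44
MID - KEW - LAR - SUM - DOK: 20+7+4+3 = 34
Cheapest is MID - KEW - LAR - SUM - DOK at 34 min.

34 min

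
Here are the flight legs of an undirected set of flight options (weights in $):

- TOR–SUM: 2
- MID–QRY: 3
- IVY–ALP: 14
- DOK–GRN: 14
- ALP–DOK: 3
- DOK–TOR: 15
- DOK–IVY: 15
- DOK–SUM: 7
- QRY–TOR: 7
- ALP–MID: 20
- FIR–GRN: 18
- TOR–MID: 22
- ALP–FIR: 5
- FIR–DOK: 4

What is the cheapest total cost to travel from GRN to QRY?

Settle nodes by increasing distance from GRN:
GRN: 0
DOK: 14  (via GRN)
ALP: 17  (via DOK)
FIR: 18  (via GRN)
SUM: 21  (via DOK)
TOR: 23  (via SUM)
IVY: 29  (via DOK)
QRY: 30  (via TOR)
Shortest route: GRN → DOK → SUM → TOR → QRY = $30.

$30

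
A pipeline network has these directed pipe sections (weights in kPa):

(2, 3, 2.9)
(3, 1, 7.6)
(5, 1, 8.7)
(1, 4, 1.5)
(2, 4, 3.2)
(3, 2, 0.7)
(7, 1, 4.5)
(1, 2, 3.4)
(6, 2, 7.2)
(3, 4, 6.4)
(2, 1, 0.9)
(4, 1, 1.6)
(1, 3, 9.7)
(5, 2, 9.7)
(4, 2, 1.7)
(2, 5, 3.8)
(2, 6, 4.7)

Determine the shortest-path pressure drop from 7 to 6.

12.4 kPa

Enumerating some paths:
7–1–4–2–6: 4.5+1.5+1.7+4.7 = 12.4
7–1–3–2–6: 4.5+9.7+0.7+4.7 = 19.6
7–1–3–4–2–6: 4.5+9.7+6.4+1.7+4.7 = 27
7–1–2–6: 4.5+3.4+4.7 = 12.6
The minimum is 12.4 kPa via 7–1–4–2–6.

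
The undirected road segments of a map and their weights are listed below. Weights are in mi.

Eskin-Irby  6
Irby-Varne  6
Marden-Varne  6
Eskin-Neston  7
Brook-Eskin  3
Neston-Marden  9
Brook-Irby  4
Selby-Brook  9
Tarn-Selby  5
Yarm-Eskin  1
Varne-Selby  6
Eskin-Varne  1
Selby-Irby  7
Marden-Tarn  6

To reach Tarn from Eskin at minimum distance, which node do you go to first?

Enumerating some paths:
Eskin - Brook - Selby - Tarn: 3+9+5 = 17
Eskin - Irby - Selby - Tarn: 6+7+5 = 18
Eskin - Varne - Marden - Tarn: 1+6+6 = 13
Eskin - Varne - Selby - Tarn: 1+6+5 = 12
Cheapest is Eskin - Varne - Selby - Tarn at 12 mi.
So from Eskin the first move is to Varne.

Varne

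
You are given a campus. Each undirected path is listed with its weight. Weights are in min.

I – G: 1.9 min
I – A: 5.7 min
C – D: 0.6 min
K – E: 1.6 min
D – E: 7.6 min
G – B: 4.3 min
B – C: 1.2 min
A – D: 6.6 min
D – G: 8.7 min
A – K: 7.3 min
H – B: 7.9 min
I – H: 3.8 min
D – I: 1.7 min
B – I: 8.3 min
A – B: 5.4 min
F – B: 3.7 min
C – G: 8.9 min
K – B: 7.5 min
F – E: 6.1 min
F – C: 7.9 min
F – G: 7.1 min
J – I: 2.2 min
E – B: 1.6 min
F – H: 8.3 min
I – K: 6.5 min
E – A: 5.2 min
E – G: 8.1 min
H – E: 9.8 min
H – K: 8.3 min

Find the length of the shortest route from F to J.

9.4 min

Enumerating some paths:
F - B - C - D - I - J: 3.7+1.2+0.6+1.7+2.2 = 9.4
F - G - I - J: 7.1+1.9+2.2 = 11.2
F - B - G - I - J: 3.7+4.3+1.9+2.2 = 12.1
F - C - D - I - J: 7.9+0.6+1.7+2.2 = 12.4
Cheapest is F - B - C - D - I - J at 9.4 min.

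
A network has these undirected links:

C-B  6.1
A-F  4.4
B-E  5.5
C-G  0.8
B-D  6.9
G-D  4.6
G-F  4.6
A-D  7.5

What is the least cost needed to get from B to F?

11.5

Settle nodes by increasing distance from B:
B: 0
E: 5.5  (via B)
C: 6.1  (via B)
D: 6.9  (via B)
G: 6.9  (via C)
F: 11.5  (via G)
Shortest route: B → C → G → F = 11.5.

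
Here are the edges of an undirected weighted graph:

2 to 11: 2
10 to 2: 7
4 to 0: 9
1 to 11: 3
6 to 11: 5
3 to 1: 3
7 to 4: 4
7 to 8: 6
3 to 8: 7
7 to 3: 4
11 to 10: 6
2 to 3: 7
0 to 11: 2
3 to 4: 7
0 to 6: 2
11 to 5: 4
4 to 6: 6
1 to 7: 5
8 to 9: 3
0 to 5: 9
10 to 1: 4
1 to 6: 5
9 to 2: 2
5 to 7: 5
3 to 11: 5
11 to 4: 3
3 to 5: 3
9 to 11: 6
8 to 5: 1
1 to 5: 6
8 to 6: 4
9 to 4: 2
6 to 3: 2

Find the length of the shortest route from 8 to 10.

Enumerating some paths:
8 → 5 → 11 → 1 → 10: 1+4+3+4 = 12
8 → 5 → 11 → 10: 1+4+6 = 11
Cheapest is 8 → 5 → 11 → 10 at 11.

11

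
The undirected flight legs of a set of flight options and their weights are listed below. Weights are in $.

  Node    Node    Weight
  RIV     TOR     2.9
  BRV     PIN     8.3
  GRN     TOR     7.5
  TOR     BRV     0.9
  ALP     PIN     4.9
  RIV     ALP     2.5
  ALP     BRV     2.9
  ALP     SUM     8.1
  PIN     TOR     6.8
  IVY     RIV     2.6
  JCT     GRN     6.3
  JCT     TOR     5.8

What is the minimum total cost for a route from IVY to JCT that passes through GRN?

Best IVY to GRN: IVY → RIV → TOR → GRN costing 13
Best GRN to JCT: GRN → JCT costing 6.3
Total via GRN: 13 + 6.3 = $19.3.

$19.3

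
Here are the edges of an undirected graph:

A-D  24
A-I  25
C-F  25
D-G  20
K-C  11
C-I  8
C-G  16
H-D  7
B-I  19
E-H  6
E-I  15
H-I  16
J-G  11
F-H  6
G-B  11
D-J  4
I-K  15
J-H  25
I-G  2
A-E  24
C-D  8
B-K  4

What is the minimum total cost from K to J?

Enumerating some paths:
K–B–G–J: 4+11+11 = 26
K–C–D–J: 11+8+4 = 23
K–I–G–J: 15+2+11 = 28
Cheapest is K–C–D–J at 23.

23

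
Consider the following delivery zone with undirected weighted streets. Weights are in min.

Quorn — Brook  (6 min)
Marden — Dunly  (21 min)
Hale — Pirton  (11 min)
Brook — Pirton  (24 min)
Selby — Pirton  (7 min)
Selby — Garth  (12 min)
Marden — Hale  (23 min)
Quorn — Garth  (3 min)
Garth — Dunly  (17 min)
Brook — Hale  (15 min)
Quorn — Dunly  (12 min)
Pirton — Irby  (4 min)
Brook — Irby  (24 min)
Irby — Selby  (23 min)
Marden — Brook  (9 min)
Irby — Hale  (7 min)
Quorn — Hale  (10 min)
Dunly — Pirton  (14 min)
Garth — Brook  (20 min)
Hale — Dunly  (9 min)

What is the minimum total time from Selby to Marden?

Candidate routes:
Selby–Garth–Quorn–Brook–Marden: 12+3+6+9 = 30
Selby–Pirton–Brook–Marden: 7+24+9 = 40
Selby–Pirton–Hale–Marden: 7+11+23 = 41
Selby–Pirton–Irby–Hale–Marden: 7+4+7+23 = 41
Cheapest is Selby–Garth–Quorn–Brook–Marden at 30 min.

30 min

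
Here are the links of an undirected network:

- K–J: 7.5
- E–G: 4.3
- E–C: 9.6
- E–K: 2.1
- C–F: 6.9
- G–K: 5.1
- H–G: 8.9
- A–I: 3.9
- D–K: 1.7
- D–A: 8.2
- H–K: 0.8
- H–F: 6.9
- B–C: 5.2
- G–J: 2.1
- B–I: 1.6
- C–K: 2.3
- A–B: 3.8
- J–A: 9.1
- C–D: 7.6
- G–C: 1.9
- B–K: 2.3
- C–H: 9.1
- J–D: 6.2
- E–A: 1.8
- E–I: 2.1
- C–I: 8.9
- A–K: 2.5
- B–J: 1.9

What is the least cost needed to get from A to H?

Compare a few routes:
A–E–K–H: 1.8+2.1+0.8 = 4.7
A–K–H: 2.5+0.8 = 3.3
A–B–K–H: 3.8+2.3+0.8 = 6.9
Cheapest is A–K–H at 3.3.

3.3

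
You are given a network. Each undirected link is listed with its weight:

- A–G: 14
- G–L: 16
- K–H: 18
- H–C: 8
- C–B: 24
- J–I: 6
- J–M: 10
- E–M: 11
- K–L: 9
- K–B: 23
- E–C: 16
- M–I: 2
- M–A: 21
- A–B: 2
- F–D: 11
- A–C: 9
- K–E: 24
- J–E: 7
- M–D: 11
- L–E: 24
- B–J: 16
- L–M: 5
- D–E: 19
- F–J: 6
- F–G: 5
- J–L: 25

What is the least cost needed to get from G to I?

Running Dijkstra from G:
G: 0
F: 5  (via G)
J: 11  (via F)
A: 14  (via G)
B: 16  (via A)
D: 16  (via F)
L: 16  (via G)
I: 17  (via J)
Shortest route: G–F–J–I = 17.

17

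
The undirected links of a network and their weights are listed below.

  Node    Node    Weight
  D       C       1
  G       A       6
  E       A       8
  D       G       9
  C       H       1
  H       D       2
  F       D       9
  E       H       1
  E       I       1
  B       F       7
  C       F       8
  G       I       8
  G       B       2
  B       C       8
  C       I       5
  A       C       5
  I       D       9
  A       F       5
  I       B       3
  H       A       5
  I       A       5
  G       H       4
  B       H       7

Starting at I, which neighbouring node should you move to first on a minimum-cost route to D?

Candidate routes:
I - E - H - D: 1+1+2 = 4
I - C - D: 5+1 = 6
I - C - H - D: 5+1+2 = 8
The minimum is 4 via I - E - H - D.
So from I the first move is to E.

E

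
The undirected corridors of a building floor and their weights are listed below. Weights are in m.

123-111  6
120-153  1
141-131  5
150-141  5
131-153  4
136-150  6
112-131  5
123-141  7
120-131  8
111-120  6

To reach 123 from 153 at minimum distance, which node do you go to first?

Enumerating some paths:
153–120–111–123: 1+6+6 = 13
153–131–141–123: 4+5+7 = 16
The minimum is 13 m via 153–120–111–123.
So from 153 the first move is to 120.

120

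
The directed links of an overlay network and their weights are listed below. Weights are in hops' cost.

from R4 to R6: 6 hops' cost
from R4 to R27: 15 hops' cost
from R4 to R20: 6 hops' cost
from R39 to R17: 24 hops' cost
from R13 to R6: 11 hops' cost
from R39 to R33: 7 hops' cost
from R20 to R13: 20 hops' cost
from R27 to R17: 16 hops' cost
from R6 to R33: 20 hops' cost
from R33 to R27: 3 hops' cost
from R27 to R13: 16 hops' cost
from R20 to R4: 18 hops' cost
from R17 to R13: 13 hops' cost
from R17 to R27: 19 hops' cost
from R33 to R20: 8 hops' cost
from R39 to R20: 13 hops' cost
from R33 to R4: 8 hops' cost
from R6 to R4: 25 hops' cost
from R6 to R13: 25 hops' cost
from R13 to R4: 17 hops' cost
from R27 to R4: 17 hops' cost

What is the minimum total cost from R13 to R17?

48 hops' cost

Candidate routes:
R13–R4–R6–R33–R27–R17: 17+6+20+3+16 = 62
R13–R6–R33–R27–R17: 11+20+3+16 = 50
R13–R6–R4–R27–R17: 11+25+15+16 = 67
R13–R4–R27–R17: 17+15+16 = 48
The minimum is 48 hops' cost via R13–R4–R27–R17.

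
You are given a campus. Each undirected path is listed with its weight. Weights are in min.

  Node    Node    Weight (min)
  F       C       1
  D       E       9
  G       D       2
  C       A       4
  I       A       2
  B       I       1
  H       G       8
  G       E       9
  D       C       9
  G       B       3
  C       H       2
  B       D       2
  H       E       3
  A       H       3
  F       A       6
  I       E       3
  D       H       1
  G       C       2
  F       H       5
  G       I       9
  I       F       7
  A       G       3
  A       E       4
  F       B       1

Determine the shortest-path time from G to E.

Candidate routes:
G - D - H - E: 2+1+3 = 6
G - A - E: 3+4 = 7
G - C - H - E: 2+2+3 = 7
The minimum is 6 min via G - D - H - E.

6 min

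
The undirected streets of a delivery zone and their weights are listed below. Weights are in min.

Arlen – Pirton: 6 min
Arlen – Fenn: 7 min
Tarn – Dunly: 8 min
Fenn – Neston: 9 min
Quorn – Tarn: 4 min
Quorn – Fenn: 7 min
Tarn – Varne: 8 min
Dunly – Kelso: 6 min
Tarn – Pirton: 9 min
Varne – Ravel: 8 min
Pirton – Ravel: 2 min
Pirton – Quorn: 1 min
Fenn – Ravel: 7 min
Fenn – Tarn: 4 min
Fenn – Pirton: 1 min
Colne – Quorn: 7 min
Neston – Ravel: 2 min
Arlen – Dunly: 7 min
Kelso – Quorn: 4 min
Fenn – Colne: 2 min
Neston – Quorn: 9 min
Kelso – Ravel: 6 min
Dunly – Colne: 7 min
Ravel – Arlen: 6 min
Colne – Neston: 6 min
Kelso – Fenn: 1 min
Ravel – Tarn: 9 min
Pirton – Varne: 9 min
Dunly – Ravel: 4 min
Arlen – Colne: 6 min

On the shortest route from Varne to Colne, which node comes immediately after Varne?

Pirton

Candidate routes:
Varne - Pirton - Fenn - Colne: 9+1+2 = 12
Varne - Tarn - Fenn - Colne: 8+4+2 = 14
Varne - Ravel - Pirton - Fenn - Colne: 8+2+1+2 = 13
Cheapest is Varne - Pirton - Fenn - Colne at 12 min.
So from Varne the first move is to Pirton.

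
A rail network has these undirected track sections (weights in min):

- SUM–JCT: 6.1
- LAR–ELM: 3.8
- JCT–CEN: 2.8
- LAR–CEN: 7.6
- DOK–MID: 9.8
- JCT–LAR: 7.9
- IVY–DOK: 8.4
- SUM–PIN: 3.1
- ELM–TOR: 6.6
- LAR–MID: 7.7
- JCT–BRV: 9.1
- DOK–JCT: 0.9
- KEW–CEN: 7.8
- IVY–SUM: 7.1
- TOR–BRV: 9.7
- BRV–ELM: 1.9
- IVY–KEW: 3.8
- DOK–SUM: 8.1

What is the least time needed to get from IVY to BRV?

18.4 min

Enumerating some paths:
IVY → SUM → JCT → BRV: 7.1+6.1+9.1 = 22.3
IVY → DOK → JCT → BRV: 8.4+0.9+9.1 = 18.4
The minimum is 18.4 min via IVY → DOK → JCT → BRV.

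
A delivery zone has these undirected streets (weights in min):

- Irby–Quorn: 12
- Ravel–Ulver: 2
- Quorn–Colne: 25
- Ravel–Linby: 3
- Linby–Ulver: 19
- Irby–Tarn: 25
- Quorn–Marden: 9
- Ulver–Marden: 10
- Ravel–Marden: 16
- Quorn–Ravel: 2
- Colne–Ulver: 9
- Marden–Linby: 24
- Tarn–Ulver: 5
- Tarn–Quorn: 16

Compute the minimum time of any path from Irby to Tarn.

Running Dijkstra from Irby:
Irby: 0
Quorn: 12  (via Irby)
Ravel: 14  (via Quorn)
Ulver: 16  (via Ravel)
Linby: 17  (via Ravel)
Marden: 21  (via Quorn)
Tarn: 21  (via Ulver)
Shortest route: Irby → Quorn → Ravel → Ulver → Tarn = 21 min.

21 min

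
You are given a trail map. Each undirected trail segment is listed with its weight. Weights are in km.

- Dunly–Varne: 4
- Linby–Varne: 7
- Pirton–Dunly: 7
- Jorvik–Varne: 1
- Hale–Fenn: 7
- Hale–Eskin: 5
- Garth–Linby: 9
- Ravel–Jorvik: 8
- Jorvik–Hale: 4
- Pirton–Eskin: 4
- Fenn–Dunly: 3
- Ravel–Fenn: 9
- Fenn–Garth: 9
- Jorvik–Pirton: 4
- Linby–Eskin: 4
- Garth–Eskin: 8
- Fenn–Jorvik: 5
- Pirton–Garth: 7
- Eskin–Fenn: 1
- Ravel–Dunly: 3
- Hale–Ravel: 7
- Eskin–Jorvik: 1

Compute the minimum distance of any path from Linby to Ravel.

11 km

Settle nodes by increasing distance from Linby:
Linby: 0
Eskin: 4  (via Linby)
Jorvik: 5  (via Eskin)
Fenn: 5  (via Eskin)
Varne: 6  (via Jorvik)
Dunly: 8  (via Fenn)
Pirton: 8  (via Eskin)
Garth: 9  (via Linby)
Hale: 9  (via Eskin)
Ravel: 11  (via Dunly)
Shortest route: Linby → Eskin → Fenn → Dunly → Ravel = 11 km.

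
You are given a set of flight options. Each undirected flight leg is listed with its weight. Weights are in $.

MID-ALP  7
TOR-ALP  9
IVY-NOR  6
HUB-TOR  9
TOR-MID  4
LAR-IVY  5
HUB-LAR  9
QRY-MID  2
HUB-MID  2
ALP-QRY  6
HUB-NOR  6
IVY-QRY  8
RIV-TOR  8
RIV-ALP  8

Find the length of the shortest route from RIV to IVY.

$22

Candidate routes:
RIV → ALP → QRY → IVY: 8+6+8 = 22
RIV → ALP → MID → QRY → IVY: 8+7+2+8 = 25
RIV → TOR → MID → HUB → NOR → IVY: 8+4+2+6+6 = 26
The minimum is $22 via RIV → ALP → QRY → IVY.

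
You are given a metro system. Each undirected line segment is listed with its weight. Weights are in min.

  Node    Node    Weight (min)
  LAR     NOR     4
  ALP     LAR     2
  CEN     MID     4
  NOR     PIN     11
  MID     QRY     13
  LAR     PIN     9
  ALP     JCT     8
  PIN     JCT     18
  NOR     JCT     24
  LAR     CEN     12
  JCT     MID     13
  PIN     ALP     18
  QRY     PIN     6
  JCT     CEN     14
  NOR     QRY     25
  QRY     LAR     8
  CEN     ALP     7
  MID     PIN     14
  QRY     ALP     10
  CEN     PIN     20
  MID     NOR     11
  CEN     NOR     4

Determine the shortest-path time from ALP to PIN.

11 min

Running Dijkstra from ALP:
ALP: 0
LAR: 2  (via ALP)
NOR: 6  (via LAR)
CEN: 7  (via ALP)
JCT: 8  (via ALP)
QRY: 10  (via ALP)
PIN: 11  (via LAR)
Shortest route: ALP → LAR → PIN = 11 min.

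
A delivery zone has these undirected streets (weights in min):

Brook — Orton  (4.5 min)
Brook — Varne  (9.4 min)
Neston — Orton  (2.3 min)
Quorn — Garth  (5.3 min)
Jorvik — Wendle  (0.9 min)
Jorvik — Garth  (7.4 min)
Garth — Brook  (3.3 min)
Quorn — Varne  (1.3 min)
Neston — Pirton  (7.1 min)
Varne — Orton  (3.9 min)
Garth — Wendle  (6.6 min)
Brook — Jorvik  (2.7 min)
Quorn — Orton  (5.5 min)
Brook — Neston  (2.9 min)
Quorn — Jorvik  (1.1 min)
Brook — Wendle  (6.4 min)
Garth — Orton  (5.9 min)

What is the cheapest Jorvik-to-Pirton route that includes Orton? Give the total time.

15.7 min

Best Jorvik to Orton: Jorvik–Quorn–Varne–Orton costing 6.3
Shortest Orton→Pirton: Orton–Neston–Pirton = 9.4
Total via Orton: 6.3 + 9.4 = 15.7 min.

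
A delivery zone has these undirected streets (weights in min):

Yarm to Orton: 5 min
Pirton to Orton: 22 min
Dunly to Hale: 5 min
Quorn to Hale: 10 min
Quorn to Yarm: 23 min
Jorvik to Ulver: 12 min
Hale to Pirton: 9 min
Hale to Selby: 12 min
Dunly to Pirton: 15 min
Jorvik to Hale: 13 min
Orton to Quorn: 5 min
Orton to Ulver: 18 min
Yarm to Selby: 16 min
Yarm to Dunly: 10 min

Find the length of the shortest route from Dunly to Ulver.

Settle nodes by increasing distance from Dunly:
Dunly: 0
Hale: 5  (via Dunly)
Yarm: 10  (via Dunly)
Pirton: 14  (via Hale)
Quorn: 15  (via Hale)
Orton: 15  (via Yarm)
Selby: 17  (via Hale)
Jorvik: 18  (via Hale)
Ulver: 30  (via Jorvik)
Shortest route: Dunly–Hale–Jorvik–Ulver = 30 min.

30 min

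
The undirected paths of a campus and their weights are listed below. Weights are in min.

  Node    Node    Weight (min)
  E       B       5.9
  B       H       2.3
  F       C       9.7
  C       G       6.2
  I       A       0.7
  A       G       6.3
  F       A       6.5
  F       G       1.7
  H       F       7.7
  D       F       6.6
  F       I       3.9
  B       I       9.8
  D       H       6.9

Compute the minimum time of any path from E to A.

16.4 min

Running Dijkstra from E:
E: 0
B: 5.9  (via E)
H: 8.2  (via B)
D: 15.1  (via H)
I: 15.7  (via B)
F: 15.9  (via H)
A: 16.4  (via I)
Shortest route: E → B → I → A = 16.4 min.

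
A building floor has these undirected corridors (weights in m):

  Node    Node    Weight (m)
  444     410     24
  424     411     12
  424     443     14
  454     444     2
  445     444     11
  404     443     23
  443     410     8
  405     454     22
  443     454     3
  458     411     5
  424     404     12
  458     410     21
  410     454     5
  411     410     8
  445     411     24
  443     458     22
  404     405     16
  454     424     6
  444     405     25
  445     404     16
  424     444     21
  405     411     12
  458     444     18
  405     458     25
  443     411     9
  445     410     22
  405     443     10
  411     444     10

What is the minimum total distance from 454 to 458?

17 m

Shortest distances from 454:
454: 0
444: 2  (via 454)
443: 3  (via 454)
410: 5  (via 454)
424: 6  (via 454)
411: 12  (via 444)
405: 13  (via 443)
445: 13  (via 444)
458: 17  (via 411)
Shortest route: 454 → 444 → 411 → 458 = 17 m.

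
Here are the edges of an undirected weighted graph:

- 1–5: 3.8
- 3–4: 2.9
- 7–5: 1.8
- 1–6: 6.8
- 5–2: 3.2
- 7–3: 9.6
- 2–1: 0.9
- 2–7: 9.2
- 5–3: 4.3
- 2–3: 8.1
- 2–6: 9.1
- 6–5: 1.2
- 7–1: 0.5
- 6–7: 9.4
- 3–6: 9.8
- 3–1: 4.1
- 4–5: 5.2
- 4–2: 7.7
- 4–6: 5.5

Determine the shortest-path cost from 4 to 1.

Shortest distances from 4:
4: 0
3: 2.9  (via 4)
5: 5.2  (via 4)
6: 5.5  (via 4)
1: 7  (via 3)
Shortest route: 4–3–1 = 7.

7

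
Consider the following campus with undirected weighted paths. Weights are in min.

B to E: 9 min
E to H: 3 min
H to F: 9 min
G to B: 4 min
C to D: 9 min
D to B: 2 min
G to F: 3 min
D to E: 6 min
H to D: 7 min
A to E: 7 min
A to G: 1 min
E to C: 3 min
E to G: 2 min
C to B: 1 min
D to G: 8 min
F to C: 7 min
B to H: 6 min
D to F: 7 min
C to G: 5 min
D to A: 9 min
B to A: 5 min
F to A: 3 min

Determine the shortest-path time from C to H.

6 min

Candidate routes:
C - B - H: 1+6 = 7
C - B - D - H: 1+2+7 = 10
C - E - H: 3+3 = 6
C - G - E - H: 5+2+3 = 10
Cheapest is C - E - H at 6 min.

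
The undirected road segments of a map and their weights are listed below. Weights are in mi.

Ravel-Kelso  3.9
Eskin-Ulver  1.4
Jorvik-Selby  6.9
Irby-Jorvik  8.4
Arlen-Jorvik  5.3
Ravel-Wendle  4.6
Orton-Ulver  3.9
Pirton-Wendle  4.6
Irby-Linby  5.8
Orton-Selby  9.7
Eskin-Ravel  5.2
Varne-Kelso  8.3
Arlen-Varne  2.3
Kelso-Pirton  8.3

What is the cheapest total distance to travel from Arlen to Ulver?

21.1 mi

Shortest distances from Arlen:
Arlen: 0
Varne: 2.3  (via Arlen)
Jorvik: 5.3  (via Arlen)
Kelso: 10.6  (via Varne)
Selby: 12.2  (via Jorvik)
Irby: 13.7  (via Jorvik)
Ravel: 14.5  (via Kelso)
Pirton: 18.9  (via Kelso)
Wendle: 19.1  (via Ravel)
Linby: 19.5  (via Irby)
Eskin: 19.7  (via Ravel)
Ulver: 21.1  (via Eskin)
Shortest route: Arlen → Varne → Kelso → Ravel → Eskin → Ulver = 21.1 mi.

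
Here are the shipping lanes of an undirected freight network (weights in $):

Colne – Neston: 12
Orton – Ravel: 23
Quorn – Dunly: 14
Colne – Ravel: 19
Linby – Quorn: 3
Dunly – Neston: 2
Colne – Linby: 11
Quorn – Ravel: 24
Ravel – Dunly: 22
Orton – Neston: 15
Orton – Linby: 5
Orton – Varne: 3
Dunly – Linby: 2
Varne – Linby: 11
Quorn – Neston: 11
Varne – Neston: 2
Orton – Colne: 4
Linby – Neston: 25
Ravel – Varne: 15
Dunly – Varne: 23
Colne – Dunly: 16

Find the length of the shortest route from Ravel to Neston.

Candidate routes:
Ravel–Varne–Neston: 15+2 = 17
Ravel–Dunly–Neston: 22+2 = 24
The minimum is $17 via Ravel–Varne–Neston.

$17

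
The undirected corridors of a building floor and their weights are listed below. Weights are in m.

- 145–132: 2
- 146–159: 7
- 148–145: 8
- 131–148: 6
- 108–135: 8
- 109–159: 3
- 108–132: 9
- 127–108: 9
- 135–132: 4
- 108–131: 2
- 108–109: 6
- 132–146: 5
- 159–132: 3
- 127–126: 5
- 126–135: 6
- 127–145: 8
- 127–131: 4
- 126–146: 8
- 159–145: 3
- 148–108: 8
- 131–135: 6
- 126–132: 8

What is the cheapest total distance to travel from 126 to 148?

15 m

Shortest distances from 126:
126: 0
127: 5  (via 126)
135: 6  (via 126)
146: 8  (via 126)
132: 8  (via 126)
131: 9  (via 127)
145: 10  (via 132)
108: 11  (via 131)
159: 11  (via 132)
109: 14  (via 159)
148: 15  (via 131)
Shortest route: 126 → 127 → 131 → 148 = 15 m.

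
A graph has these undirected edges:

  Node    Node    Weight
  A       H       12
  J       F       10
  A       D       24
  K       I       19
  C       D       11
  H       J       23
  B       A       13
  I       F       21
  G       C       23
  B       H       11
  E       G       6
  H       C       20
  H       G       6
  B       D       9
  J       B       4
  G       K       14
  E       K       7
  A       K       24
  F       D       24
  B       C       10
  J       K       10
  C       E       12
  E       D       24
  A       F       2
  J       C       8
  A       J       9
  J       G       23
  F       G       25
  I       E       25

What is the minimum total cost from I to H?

35

Compare a few routes:
I → E → G → H: 25+6+6 = 37
I → F → A → H: 21+2+12 = 35
I → K → E → G → H: 19+7+6+6 = 38
I → K → G → H: 19+14+6 = 39
The minimum is 35 via I → F → A → H.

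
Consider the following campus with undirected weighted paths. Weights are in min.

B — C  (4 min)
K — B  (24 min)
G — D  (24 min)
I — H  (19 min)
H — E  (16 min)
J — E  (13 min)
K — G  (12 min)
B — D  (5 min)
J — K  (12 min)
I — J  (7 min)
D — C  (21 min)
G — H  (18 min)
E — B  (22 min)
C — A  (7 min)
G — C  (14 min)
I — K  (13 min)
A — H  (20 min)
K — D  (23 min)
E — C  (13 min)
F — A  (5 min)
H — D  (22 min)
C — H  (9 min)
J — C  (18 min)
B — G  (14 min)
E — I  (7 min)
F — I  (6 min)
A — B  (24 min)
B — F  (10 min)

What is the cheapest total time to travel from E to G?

Enumerating some paths:
E → H → G: 16+18 = 34
E → C → G: 13+14 = 27
E → C → B → G: 13+4+14 = 31
E → I → K → G: 7+13+12 = 32
Cheapest is E → C → G at 27 min.

27 min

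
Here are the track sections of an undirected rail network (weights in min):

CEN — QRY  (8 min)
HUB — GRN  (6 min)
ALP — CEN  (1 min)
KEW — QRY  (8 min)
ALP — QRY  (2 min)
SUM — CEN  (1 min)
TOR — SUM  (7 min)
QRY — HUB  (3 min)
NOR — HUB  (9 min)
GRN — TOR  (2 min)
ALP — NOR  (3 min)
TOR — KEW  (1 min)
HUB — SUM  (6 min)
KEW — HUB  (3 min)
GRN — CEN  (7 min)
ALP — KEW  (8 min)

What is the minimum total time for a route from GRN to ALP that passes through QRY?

11 min

Shortest GRN→QRY: GRN–HUB–QRY = 9
Best QRY to ALP: QRY–ALP costing 2
Total via QRY: 9 + 2 = 11 min.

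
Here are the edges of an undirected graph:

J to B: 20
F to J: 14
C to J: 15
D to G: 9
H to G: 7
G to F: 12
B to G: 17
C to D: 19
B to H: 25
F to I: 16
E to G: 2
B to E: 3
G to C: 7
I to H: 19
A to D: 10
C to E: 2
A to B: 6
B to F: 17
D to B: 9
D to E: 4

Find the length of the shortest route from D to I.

32

Compare a few routes:
D–E–G–F–I: 4+2+12+16 = 34
D–G–F–I: 9+12+16 = 37
D–E–G–H–I: 4+2+7+19 = 32
D–G–H–I: 9+7+19 = 35
Cheapest is D–E–G–H–I at 32.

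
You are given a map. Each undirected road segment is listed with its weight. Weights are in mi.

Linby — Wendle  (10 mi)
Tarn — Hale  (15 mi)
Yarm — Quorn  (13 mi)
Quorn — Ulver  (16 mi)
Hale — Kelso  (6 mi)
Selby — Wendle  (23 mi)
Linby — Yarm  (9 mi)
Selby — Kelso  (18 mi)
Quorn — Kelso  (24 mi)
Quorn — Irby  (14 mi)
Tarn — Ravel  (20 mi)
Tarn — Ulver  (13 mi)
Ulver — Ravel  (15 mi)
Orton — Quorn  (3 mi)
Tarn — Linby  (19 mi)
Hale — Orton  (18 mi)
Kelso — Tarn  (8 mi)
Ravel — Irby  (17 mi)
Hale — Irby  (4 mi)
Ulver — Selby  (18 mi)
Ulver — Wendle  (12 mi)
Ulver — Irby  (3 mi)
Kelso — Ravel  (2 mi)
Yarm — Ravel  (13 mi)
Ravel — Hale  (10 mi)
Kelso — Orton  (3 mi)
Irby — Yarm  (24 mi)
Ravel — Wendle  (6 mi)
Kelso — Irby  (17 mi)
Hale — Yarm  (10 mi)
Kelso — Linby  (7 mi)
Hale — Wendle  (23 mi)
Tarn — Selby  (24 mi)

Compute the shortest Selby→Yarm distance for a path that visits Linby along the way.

Shortest Selby→Linby: Selby → Kelso → Linby = 25
Best Linby to Yarm: Linby → Yarm costing 9
Total via Linby: 25 + 9 = 34 mi.

34 mi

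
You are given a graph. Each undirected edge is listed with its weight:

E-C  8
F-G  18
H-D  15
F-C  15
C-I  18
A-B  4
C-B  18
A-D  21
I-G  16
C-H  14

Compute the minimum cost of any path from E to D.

37

Candidate routes:
E–C–H–D: 8+14+15 = 37
E–C–B–A–D: 8+18+4+21 = 51
The minimum is 37 via E–C–H–D.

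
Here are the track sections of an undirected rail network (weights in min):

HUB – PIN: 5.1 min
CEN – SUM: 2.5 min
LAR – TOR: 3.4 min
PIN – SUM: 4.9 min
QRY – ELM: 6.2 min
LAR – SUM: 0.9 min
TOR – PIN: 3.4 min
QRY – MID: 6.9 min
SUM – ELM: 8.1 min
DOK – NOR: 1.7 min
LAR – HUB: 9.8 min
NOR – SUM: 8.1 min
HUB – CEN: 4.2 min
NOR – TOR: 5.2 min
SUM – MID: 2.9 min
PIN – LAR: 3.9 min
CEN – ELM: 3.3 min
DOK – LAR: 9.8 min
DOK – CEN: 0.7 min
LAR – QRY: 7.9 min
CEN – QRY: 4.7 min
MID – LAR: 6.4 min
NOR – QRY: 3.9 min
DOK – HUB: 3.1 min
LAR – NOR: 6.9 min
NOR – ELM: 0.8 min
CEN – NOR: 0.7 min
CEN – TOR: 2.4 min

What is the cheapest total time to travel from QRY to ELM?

Compare a few routes:
QRY → ELM: 6.2 = 6.2
QRY → CEN → NOR → ELM: 4.7+0.7+0.8 = 6.2
QRY → NOR → ELM: 3.9+0.8 = 4.7
The minimum is 4.7 min via QRY → NOR → ELM.

4.7 min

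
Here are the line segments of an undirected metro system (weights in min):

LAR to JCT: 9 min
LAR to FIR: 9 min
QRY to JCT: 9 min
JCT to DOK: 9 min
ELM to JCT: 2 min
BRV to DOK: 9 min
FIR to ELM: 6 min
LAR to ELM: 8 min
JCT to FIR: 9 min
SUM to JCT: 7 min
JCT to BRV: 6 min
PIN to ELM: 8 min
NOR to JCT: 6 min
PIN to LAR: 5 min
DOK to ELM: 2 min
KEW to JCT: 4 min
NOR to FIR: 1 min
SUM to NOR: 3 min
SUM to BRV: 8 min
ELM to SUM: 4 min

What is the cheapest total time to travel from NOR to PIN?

Candidate routes:
NOR → FIR → JCT → ELM → PIN: 1+9+2+8 = 20
NOR → FIR → ELM → PIN: 1+6+8 = 15
NOR → FIR → ELM → LAR → PIN: 1+6+8+5 = 20
NOR → JCT → ELM → PIN: 6+2+8 = 16
Cheapest is NOR → FIR → ELM → PIN at 15 min.

15 min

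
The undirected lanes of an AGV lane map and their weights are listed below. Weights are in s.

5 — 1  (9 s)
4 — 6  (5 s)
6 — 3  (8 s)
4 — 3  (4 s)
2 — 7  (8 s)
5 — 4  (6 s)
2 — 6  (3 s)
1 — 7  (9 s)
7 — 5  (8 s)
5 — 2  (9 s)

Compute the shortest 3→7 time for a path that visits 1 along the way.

28 s

Shortest 3→1: 3 → 4 → 5 → 1 = 19
Shortest 1→7: 1 → 7 = 9
Total via 1: 19 + 9 = 28 s.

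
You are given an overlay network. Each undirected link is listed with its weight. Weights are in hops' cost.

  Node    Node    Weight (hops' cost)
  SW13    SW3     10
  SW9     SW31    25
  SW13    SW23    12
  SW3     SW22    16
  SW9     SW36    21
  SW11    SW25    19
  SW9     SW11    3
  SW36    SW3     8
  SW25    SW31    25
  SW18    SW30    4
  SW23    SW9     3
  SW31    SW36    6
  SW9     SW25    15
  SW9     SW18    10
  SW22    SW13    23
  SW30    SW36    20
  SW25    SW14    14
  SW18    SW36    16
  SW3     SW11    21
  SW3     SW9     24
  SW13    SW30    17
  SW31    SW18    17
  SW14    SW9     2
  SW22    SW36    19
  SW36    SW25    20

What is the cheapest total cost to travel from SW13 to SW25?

30 hops' cost

Candidate routes:
SW13–SW23–SW9–SW14–SW25: 12+3+2+14 = 31
SW13–SW23–SW9–SW25: 12+3+15 = 30
The minimum is 30 hops' cost via SW13–SW23–SW9–SW25.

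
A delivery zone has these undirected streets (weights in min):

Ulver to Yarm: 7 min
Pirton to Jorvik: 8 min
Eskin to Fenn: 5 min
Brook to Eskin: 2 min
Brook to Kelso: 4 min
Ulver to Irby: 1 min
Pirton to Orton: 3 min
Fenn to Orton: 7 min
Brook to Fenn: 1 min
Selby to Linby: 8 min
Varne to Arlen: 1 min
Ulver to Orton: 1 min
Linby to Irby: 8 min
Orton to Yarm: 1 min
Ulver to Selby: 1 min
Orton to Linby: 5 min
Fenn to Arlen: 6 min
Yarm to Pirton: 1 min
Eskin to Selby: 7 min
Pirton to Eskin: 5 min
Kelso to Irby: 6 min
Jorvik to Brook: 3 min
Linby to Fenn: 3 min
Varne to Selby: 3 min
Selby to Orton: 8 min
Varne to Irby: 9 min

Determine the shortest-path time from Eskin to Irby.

9 min

Candidate routes:
Eskin → Pirton → Orton → Ulver → Irby: 5+3+1+1 = 10
Eskin → Brook → Fenn → Orton → Ulver → Irby: 2+1+7+1+1 = 12
Eskin → Selby → Ulver → Irby: 7+1+1 = 9
The minimum is 9 min via Eskin → Selby → Ulver → Irby.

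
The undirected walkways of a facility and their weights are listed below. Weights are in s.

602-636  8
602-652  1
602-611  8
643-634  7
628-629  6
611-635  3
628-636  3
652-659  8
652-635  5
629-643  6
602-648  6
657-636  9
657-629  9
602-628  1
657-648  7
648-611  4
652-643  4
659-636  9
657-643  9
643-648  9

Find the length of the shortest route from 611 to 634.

Enumerating some paths:
611 → 648 → 643 → 634: 4+9+7 = 20
611 → 602 → 652 → 643 → 634: 8+1+4+7 = 20
611 → 635 → 652 → 643 → 634: 3+5+4+7 = 19
Cheapest is 611 → 635 → 652 → 643 → 634 at 19 s.

19 s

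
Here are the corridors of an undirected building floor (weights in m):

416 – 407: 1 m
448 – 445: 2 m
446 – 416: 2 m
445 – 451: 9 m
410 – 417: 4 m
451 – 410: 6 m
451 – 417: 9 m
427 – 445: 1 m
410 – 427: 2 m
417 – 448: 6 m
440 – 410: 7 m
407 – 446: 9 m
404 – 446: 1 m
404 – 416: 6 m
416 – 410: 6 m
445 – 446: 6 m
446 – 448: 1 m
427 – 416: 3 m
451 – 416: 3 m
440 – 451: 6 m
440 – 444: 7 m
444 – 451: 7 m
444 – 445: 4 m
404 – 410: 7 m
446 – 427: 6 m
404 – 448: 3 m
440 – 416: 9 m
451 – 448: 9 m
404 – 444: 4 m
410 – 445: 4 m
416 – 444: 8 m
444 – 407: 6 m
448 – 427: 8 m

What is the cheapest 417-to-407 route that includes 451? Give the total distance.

Best 417 to 451: 417–451 costing 9
Shortest 451→407: 451–416–407 = 4
Total via 451: 9 + 4 = 13 m.

13 m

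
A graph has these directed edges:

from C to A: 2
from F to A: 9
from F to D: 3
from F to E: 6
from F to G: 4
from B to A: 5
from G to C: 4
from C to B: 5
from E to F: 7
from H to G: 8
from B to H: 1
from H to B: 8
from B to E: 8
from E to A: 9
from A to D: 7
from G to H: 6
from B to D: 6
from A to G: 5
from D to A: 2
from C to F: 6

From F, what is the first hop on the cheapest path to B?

Enumerating some paths:
F - G - C - B: 4+4+5 = 13
F - G - H - B: 4+6+8 = 18
The minimum is 13 via F - G - C - B.
So from F the first move is to G.

G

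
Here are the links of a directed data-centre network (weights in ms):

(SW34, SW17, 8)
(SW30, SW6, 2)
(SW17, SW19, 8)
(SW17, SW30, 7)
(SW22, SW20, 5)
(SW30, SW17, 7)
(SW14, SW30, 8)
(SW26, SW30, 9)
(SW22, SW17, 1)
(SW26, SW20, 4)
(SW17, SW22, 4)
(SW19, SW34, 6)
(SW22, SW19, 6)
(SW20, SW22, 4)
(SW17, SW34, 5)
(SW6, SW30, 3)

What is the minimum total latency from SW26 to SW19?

Settle nodes by increasing distance from SW26:
SW26: 0
SW20: 4  (via SW26)
SW22: 8  (via SW20)
SW17: 9  (via SW22)
SW30: 9  (via SW26)
SW6: 11  (via SW30)
SW19: 14  (via SW22)
Shortest route: SW26 → SW20 → SW22 → SW19 = 14 ms.

14 ms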